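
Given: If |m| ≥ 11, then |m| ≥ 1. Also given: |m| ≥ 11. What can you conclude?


Modus ponens: P → Q, P ⊢ Q
P: |m| ≥ 11
Q: |m| ≥ 1
We have P → Q and P is true.
By modus ponens, Q must be true.

|m| ≥ 1


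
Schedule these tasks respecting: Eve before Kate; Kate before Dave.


Constraints: Eve before Kate; Kate before Dave
Method: repeatedly schedule the remaining task that has no remaining task required before it.
  Step 1: remaining {Dave, Kate, Eve}; every task except Eve still has a predecessor pending → schedule Eve.
  Step 2: remaining {Dave, Kate}; every task except Kate still has a predecessor pending → schedule Kate.
  Step 3: only Dave remains → schedule Dave.
Resulting order:

Eve → Kate → Dave


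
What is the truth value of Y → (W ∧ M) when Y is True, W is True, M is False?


Y = True, W = True, M = False
Step 1: W ∧ M = True AND False = False
Step 2: Y → (False): false only when Y=True and consequent=False.
Result: False

False


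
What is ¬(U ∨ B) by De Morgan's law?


De Morgan's law: ¬(P ∨ Q) ≡ ¬P ∧ ¬Q
¬(U ∨ B) = ¬U ∧ ¬B

¬U ∧ ¬B


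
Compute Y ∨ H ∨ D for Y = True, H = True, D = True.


Y = True, H = True, D = True
Step 1: Y ∨ H = True OR True = True
Step 2: True ∨ D = True OR True = True
OR is true when at least one operand is true.

True


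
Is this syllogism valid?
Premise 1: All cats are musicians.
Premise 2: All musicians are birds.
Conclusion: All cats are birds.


Premise 1: All cats are musicians.
Premise 2: All musicians are birds.
Conclusion: All cats are birds.
Barbara syllogism (AAA-1): All A are B, All B are C → All A are C.
Middle term (musicians) distributed in premise 2.

Valid


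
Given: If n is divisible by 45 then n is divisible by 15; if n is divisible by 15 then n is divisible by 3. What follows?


Hypothetical syllogism: P → Q, Q → R ⊢ P → R
Premise 1: n is divisible by 45 → n is divisible by 15
Premise 2: n is divisible by 15 → n is divisible by 3
Chain the implications: the middle term (n is divisible by 15) links the two.
Conclusion: If n is divisible by 45, then n is divisible by 3.

If n is divisible by 45, then n is divisible by 3.


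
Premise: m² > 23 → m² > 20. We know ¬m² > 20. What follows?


Modus tollens: P → Q, ¬Q ⊢ ¬P
P: m² > 23
Q: m² > 20
We have P → Q and Q is false.
By modus tollens, P must be false.

It is not the case that m² > 23


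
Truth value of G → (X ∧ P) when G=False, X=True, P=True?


G = False, X = True, P = True
Expression: G → (X ∧ P)
Step 1: X ∧ P = True AND True = True
Step 2: G → (True) = False → True = True

True


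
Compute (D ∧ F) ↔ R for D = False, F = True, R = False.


D = False, F = True, R = False
Step 1: D ∧ F = False AND True = False
Step 2: (False) ↔ R: true when both sides have same truth value.
Result: False ↔ False = True

True


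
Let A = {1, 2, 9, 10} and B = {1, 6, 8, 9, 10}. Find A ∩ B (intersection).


A = {1, 2, 9, 10}
B = {1, 6, 8, 9, 10}
Operation: intersection
Elements in both: 1, 9, 10

{1, 9, 10}


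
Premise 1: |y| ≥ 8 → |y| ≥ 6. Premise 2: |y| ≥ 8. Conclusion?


Modus ponens: P → Q, P ⊢ Q
P: |y| ≥ 8
Q: |y| ≥ 6
We have P → Q and P is true.
By modus ponens, Q must be true.

|y| ≥ 6


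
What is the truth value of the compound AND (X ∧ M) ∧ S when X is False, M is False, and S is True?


X = False, M = False, S = True
Step 1: X ∧ M = False AND False = False
Step 2: False ∧ S = False AND True = False
AND is true only when ALL operands are true.

False


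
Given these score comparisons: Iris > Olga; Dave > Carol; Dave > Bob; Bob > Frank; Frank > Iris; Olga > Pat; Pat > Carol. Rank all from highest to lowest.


Constraints: Iris > Olga; Dave > Carol; Dave > Bob; Bob > Frank; Frank > Iris; Olga > Pat; Pat > Carol
Method: at each step, the next-highest is the one remaining person who never appears on the smaller side of a constraint between remaining people.
  Step 1: remaining {Carol, Bob, Dave, Pat, Iris, Frank, Olga}; on the smaller side: {Carol, Bob, Pat, Iris, Frank, Olga} → Dave is next (Dave > Carol; Dave > Bob).
  Step 2: remaining {Carol, Bob, Pat, Iris, Frank, Olga}; on the smaller side: {Carol, Pat, Iris, Frank, Olga} → Bob is next (Bob > Frank).
  Step 3: remaining {Carol, Pat, Iris, Frank, Olga}; on the smaller side: {Carol, Pat, Iris, Olga} → Frank is next (Frank > Iris).
  Step 4: remaining {Carol, Pat, Iris, Olga}; on the smaller side: {Carol, Pat, Olga} → Iris is next (Iris > Olga).
  Step 5: remaining {Carol, Pat, Olga}; on the smaller side: {Carol, Pat} → Olga is next (Olga > Pat).
  Step 6: remaining {Carol, Pat}; on the smaller side: {Carol} → Pat is next (Pat > Carol).
  Step 7: only Carol remains → lowest.
Final ranking (highest to lowest):

Dave > Bob > Frank > Iris > Olga > Pat > Carol


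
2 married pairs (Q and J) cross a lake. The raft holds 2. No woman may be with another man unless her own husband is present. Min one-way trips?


Label couples Q and J.
1. WQ+WJ → (far: WQ,WJ; near: HQ,HJ)
2. WQ ←   (far: WJ; near: HQ,HJ,WQ)
3. HQ+HJ → (far: HQ,HJ,WJ; near: WQ)
4. HQ ←   (far: HJ,WJ; near: HQ,WQ)  — HQ returns, since WQ is alone on near bank
5. HQ+WQ → (far: all four; near: empty)
Every state respects the constraint.
Minimum trips = 5

5


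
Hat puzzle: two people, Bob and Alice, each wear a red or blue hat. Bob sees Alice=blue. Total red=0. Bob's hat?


Total red = 0, Alice = blue
Red accounted for: 0
Remaining for Bob: 0
Bob's hat is blue.

blue


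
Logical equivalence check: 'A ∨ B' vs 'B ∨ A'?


Expression 1: A ∨ B
Expression 2: B ∨ A
Truth table (A B | Expr1 Expr2):
  T T |   T     T
  T F |   T     T
  F T |   T     T
  F F |   F     F
All 4 rows agree, so the expressions are logically equivalent.

Yes


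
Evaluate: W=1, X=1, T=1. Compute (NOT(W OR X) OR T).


W OR X = 1
NOT(1) = 0
0 OR 1 = 1

1


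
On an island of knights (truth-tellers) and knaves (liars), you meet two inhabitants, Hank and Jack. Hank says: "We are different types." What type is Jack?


Hank says: "We are different types."
Case 1: Hank is a Knight (truth-teller)
  Statement is true → they ARE different → Jack is a Knave
Case 2: Hank is a Knave (liar)
  Statement is false → they are NOT different → Jack is a Knave
In both cases, Jack is a Knave.

Knave


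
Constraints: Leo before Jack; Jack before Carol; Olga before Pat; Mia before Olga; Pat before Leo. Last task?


Constraints: Leo before Jack; Jack before Carol; Olga before Pat; Mia before Olga; Pat before Leo
The last task can have nothing scheduled after it, so it must never appear on the left of a 'before'.
Tasks appearing before some other task: Leo, Jack, Olga, Mia, Pat.
The only task not in that list is Carol → it is last.

Carol


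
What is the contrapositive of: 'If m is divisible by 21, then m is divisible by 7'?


Original: If m is divisible by 21, then m is divisible by 7
Contrapositive: If ¬Q, then ¬P
Negate Q: not (m is divisible by 7)
Negate P: not (m is divisible by 21)

If not (m is divisible by 7), then not (m is divisible by 21).


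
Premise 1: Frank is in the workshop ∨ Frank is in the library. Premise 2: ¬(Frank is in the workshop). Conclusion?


Disjunctive syllogism: P ∨ Q, ¬P ⊢ Q
Disjunction: Frank is in the workshop ∨ Frank is in the library
We know it is not the case that Frank is in the workshop.
By disjunctive syllogism, the other disjunct must be true.

Frank is in the library


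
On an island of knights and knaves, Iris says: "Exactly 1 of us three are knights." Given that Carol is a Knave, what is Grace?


Iris claims exactly 1 knights among Iris, Carol, Grace.
Given: Carol is a Knave.

Case 1: Iris is a Knight (tells truth)
  Then exactly 1 of the three are knights.
  Counting Iris, Carol: 1 knight(s) so far. Need 0 more → Grace = Knave.
Case 2: Iris is a Knave (lies)
  Then the count is NOT 1.
  If Grace = Knight, count = 1 = 1 → claim would be true, contradicts lie.
  If Grace = Knave, count = 0 ≠ 1 → lie confirmed ✓

Grace is a Knave.

Knave


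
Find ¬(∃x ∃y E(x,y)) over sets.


Original: ∃x ∃y E(x,y)
Rule: ¬∀→∃, ¬∃→∀, negate predicate.
Negation: ∀x ∀y ¬E(x,y)

∀x ∀y ¬E(x,y)


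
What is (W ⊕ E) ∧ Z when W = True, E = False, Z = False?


W = True, E = False, Z = False
Step 1: W ⊕ E = True XOR False = True
Step 2: True ∧ Z = True AND False = False
XOR true when exactly one of W,E is true; then AND with Z.

False


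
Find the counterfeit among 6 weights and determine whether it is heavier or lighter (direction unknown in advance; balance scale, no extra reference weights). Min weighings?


Let n = 6. 12 possibilities (n weights × lighter/heavier); each weighing has 3 outcomes.
Bound for k weighings: say the first weighing puts j weights on each pan. If it tips, the 2j weighed weights remain suspects (each with a known direction) and k-1 weighings give 3^(k-1) outcomes; 3^(k-1) is odd, so 2j ≤ 3^(k-1) - 1. If it balances, the n - 2j unweighed weights remain with direction unknown: 2(n - 2j) ≤ 3^(k-1) - 1 by the same parity argument. Adding, n ≤ (3^(k-1) - 1) + (3^(k-1) - 1)/2 = (3^k - 3)/2, and the classical three-group strategy achieves this (3 weights in 2 weighings, 12 in 3, 39 in 4, 120 in 5).
So we need the smallest k with (3^k - 3)/2 ≥ 6.
k = 2: (3^2 - 3)/2 = 3 < 6 ✗
k = 3: (3^3 - 3)/2 = 12 ≥ 6 ✓

3


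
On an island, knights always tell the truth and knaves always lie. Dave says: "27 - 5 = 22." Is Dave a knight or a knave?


Statement: "27 - 5 = 22."
Actual: 27 - 5 = 22
Claimed: 22
Statement is TRUE → Dave tells the truth → Knight

Knight


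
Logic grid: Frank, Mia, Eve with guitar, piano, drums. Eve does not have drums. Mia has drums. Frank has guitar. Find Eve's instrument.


From clues:
  Frank → guitar
  Mia → drums
By elimination, Eve gets the remaining.

piano


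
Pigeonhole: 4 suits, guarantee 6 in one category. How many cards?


Pigeonhole: to guarantee k in one of n categories, need (k-1)×n + 1.
k = 6, n = 4
Minimum = (6-1) × 4 + 1 = 5 × 4 + 1

21


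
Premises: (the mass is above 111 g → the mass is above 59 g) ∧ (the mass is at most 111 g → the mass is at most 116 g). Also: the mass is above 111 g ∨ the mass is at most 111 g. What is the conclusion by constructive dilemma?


Constructive dilemma: (P → Q) ∧ (R → S), P ∨ R ⊢ Q ∨ S
Premise 1: the mass is above 111 g → the mass is above 59 g
Premise 2: the mass is at most 111 g → the mass is at most 116 g
Premise 3: the mass is above 111 g ∨ the mass is at most 111 g
Case 1: Assuming the mass is above 111 g, then by Premise 1, the mass is above 59 g.
Case 2: Assuming the mass is at most 111 g, then by Premise 2, the mass is at most 116 g.
Since one of the mass is above 111 g or the mass is at most 111 g must hold, we get the mass is above 59 g or the mass is at most 116 g.

The mass is above 59 g or the mass is at most 116 g.


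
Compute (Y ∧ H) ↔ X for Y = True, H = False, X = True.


Y = True, H = False, X = True
Step 1: Y ∧ H = True AND False = False
Step 2: (False) ↔ X: true when both sides have same truth value.
Result: False ↔ True = False

False


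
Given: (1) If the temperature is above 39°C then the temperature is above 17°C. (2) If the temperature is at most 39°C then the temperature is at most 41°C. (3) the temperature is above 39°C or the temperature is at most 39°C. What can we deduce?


Constructive dilemma: (P → Q) ∧ (R → S), P ∨ R ⊢ Q ∨ S
Premise 1: the temperature is above 39°C → the temperature is above 17°C
Premise 2: the temperature is at most 39°C → the temperature is at most 41°C
Premise 3: the temperature is above 39°C ∨ the temperature is at most 39°C
Case 1: Assuming the temperature is above 39°C, then by Premise 1, the temperature is above 17°C.
Case 2: Assuming the temperature is at most 39°C, then by Premise 2, the temperature is at most 41°C.
Since one of the temperature is above 39°C or the temperature is at most 39°C must hold, we get the temperature is above 17°C or the temperature is at most 41°C.

The temperature is above 17°C or the temperature is at most 41°C.


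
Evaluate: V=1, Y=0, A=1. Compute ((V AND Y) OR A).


V AND Y = 1&0 = 0
0 OR 1 = 1

1


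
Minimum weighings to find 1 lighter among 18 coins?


Each weighing has 3 outcomes (left heavy / balance / right heavy), so k weighings distinguish at most 3^k cases; splitting into three near-equal groups achieves this.
Need 3^k ≥ 18: 3^2 = 9 < 18 ≤ 3^3 = 27
k = ⌈log₃(18)⌉ = 3

3


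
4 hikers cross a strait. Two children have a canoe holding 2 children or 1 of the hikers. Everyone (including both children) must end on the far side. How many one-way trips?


Per crossing of one of the hikers: children→, one←, one of the hikers→, one← = 4 trips
4 × 4 = 16, + 1 final children→ = 17
Minimum trips = 17

17


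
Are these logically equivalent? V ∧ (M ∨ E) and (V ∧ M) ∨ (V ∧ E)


Expression 1: V ∧ (M ∨ E)
Expression 2: (V ∧ M) ∨ (V ∧ E)
Truth table (V M E | Expr1 Expr2):
  T T T |   T     T
  T T F |   T     T
  T F T |   T     T
  T F F |   F     F
  F T T |   F     F
  F T F |   F     F
  F F T |   F     F
  F F F |   F     F
All 8 rows agree, so the expressions are logically equivalent.

Yes


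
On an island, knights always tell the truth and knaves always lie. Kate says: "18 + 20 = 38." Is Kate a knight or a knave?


Statement: "18 + 20 = 38."
Actual: 18 + 20 = 38
Claimed: 38
Statement is TRUE → Kate tells the truth → Knight

Knight


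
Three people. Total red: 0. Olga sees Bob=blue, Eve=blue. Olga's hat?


Total red = 0, seen red = 0
Own red = 0 - 0 = 0
Olga's hat is blue.

blue


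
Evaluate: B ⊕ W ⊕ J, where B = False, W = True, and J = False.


B = False, W = True, J = False
Step 1: B ⊕ W = False XOR True = True
Step 2: True ⊕ J = True XOR False = True
XOR is true when an odd number of operands are true.

True


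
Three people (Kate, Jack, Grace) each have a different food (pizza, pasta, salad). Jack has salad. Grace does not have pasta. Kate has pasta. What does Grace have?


From clues:
  Kate → pasta
  Jack → salad
By elimination, Grace gets the remaining.

pizza


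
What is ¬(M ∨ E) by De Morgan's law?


De Morgan's law: ¬(P ∨ Q) ≡ ¬P ∧ ¬Q
¬(M ∨ E) = ¬M ∧ ¬E

¬M ∧ ¬E


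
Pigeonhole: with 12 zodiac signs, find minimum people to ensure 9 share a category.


Pigeonhole: to guarantee k in one of n categories, need (k-1)×n + 1.
k = 9, n = 12
Minimum = (9-1) × 12 + 1 = 8 × 12 + 1

97


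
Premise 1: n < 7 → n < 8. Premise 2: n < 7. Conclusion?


Modus ponens: P → Q, P ⊢ Q
P: n < 7
Q: n < 8
We have P → Q and P is true.
By modus ponens, Q must be true.

n < 8


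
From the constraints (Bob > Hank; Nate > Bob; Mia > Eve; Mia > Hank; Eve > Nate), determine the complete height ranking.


Constraints: Bob > Hank; Nate > Bob; Mia > Eve; Mia > Hank; Eve > Nate
Method: at each step, the next-highest is the one remaining person who never appears on the smaller side of a constraint between remaining people.
  Step 1: remaining {Nate, Bob, Mia, Eve, Hank}; on the smaller side: {Nate, Bob, Eve, Hank} → Mia is next (Mia > Eve; Mia > Hank).
  Step 2: remaining {Nate, Bob, Eve, Hank}; on the smaller side: {Nate, Bob, Hank} → Eve is next (Eve > Nate).
  Step 3: remaining {Nate, Bob, Hank}; on the smaller side: {Bob, Hank} → Nate is next (Nate > Bob).
  Step 4: remaining {Bob, Hank}; on the smaller side: {Hank} → Bob is next (Bob > Hank).
  Step 5: only Hank remains → lowest.
Final ranking (highest to lowest):

Mia > Eve > Nate > Bob > Hank


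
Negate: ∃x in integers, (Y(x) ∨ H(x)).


Original: ∃x (Y(x) ∨ H(x))
Rule: ¬∀→∃, ¬∃→∀, negate predicate.
Negation: ∀x (¬Y(x) ∧ ¬H(x))

∀x (¬Y(x) ∧ ¬H(x))


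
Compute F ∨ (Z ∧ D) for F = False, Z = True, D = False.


F = False, Z = True, D = False
Step 1: Z ∧ D = True AND False = False
Step 2: F ∨ False = False OR False = False
AND evaluated first (higher precedence); then OR applied.

False


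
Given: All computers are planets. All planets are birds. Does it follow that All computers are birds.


Premise 1: All computers are planets.
Premise 2: All planets are birds.
Conclusion: All computers are birds.
Barbara syllogism (AAA-1): All A are B, All B are C → All A are C.
Middle term (planets) distributed in premise 2.

Valid


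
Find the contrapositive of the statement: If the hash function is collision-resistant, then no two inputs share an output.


Original: If the hash function is collision-resistant, then no two inputs share an output
Contrapositive: If ¬Q, then ¬P
Negate Q: not (no two inputs share an output)
Negate P: not (the hash function is collision-resistant)

If not (no two inputs share an output), then not (the hash function is collision-resistant).


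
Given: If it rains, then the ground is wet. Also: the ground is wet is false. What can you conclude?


Modus tollens: P → Q, ¬Q ⊢ ¬P
P: it rains
Q: the ground is wet
We have P → Q and Q is false.
By modus tollens, P must be false.

It is not the case that it rains


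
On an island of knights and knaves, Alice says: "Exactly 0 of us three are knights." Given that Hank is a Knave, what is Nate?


Alice claims exactly 0 knights among Alice, Hank, Nate.
Given: Hank is a Knave.

Case 1: Alice is a Knight (tells truth)
  Then exactly 0 of the three are knights.
  Counting Alice, Hank: 1 knight(s) so far. Need -1 more → impossible.
Case 2: Alice is a Knave (lies)
  Then the count is NOT 0.
  If Nate = Knave, count = 0 = 0 → claim would be true, contradicts lie.
  If Nate = Knight, count = 1 ≠ 0 → lie confirmed ✓

Nate is a Knight.

Knight


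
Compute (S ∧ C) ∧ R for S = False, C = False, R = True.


S = False, C = False, R = True
Step 1: S ∧ C = False AND False = False
Step 2: False ∧ R = False AND True = False
AND is true only when ALL operands are true.

False


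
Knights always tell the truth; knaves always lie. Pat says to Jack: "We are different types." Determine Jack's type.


Pat says: "We are different types."
Case 1: Pat is a Knight (truth-teller)
  Statement is true → they ARE different → Jack is a Knave
Case 2: Pat is a Knave (liar)
  Statement is false → they are NOT different → Jack is a Knave
In both cases, Jack is a Knave.

Knave


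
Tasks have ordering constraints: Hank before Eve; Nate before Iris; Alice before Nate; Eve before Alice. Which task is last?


Constraints: Hank before Eve; Nate before Iris; Alice before Nate; Eve before Alice
The last task can have nothing scheduled after it, so it must never appear on the left of a 'before'.
Tasks appearing before some other task: Hank, Nate, Alice, Eve.
The only task not in that list is Iris → it is last.

Iris


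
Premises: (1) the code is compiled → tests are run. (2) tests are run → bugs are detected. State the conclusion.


Hypothetical syllogism: P → Q, Q → R ⊢ P → R
Premise 1: the code is compiled → tests are run
Premise 2: tests are run → bugs are detected
Chain the implications: the middle term (tests are run) links the two.
Conclusion: If the code is compiled, then bugs are detected.

If the code is compiled, then bugs are detected.


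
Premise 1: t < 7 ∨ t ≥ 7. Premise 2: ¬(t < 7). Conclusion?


Disjunctive syllogism: P ∨ Q, ¬P ⊢ Q
Disjunction: t < 7 ∨ t ≥ 7
We know it is not the case that t < 7.
By disjunctive syllogism, the other disjunct must be true.

t ≥ 7


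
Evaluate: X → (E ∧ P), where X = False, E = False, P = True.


X = False, E = False, P = True
Step 1: E ∧ P = False AND True = False
Step 2: X → (False): false only when X=True and consequent=False.
Result: True

True


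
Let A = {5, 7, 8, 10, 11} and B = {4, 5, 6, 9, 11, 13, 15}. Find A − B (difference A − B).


A = {5, 7, 8, 10, 11}
B = {4, 5, 6, 9, 11, 13, 15}
Operation: difference A − B
In A but not B: 7, 8, 10

{7, 8, 10}


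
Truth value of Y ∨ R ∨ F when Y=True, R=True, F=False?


Y = True, R = True, F = False
Expression: Y ∨ R ∨ F
Step 1: Y ∨ R = True OR True = True
Step 2: (True) ∨ F = True OR False = True

True


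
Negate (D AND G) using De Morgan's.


De Morgan's law: ¬(P ∧ Q) ≡ ¬P ∨ ¬Q
¬(D ∧ G) = ¬D ∨ ¬G

¬D ∨ ¬G


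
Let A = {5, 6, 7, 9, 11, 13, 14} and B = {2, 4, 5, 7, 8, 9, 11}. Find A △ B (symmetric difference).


A = {5, 6, 7, 9, 11, 13, 14}
B = {2, 4, 5, 7, 8, 9, 11}
Operation: symmetric difference
In A only: [6, 13, 14], in B only: [2, 4, 8]

{2, 4, 6, 8, 13, 14}


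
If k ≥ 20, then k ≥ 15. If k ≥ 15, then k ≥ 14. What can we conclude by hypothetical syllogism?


Hypothetical syllogism: P → Q, Q → R ⊢ P → R
Premise 1: k ≥ 20 → k ≥ 15
Premise 2: k ≥ 15 → k ≥ 14
Chain the implications: the middle term (k ≥ 15) links the two.
Conclusion: If k ≥ 20, then k ≥ 14.

If k ≥ 20, then k ≥ 14.


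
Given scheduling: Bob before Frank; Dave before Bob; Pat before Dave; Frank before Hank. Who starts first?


Constraints: Bob before Frank; Dave before Bob; Pat before Dave; Frank before Hank
The first task can have nothing scheduled before it, so it must never appear on the right of a 'before'.
Tasks appearing after some 'before': Frank, Bob, Dave, Hank.
The only task not in that list is Pat → it is first.

Pat


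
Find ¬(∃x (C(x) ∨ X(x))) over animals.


Original: ∃x (C(x) ∨ X(x))
Rule: ¬∀→∃, ¬∃→∀, negate predicate.
Negation: ∀x (¬C(x) ∧ ¬X(x))

∀x (¬C(x) ∧ ¬X(x))


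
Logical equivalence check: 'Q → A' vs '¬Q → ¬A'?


Expression 1: Q → A
Expression 2: ¬Q → ¬A
Truth table (Q A | Expr1 Expr2):
  T T |   T     T
  T F |   F     T   ← differ
  F T |   T     F   ← differ
  F F |   T     T
Counterexample: Q=T, A=F gives Expr1 = F but Expr2 = T, so the expressions are NOT logically equivalent.

No


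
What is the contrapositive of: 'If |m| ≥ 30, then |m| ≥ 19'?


Original: If |m| ≥ 30, then |m| ≥ 19
Contrapositive: If ¬Q, then ¬P
Negate Q: not (|m| ≥ 19)
Negate P: not (|m| ≥ 30)

If not (|m| ≥ 19), then not (|m| ≥ 30).


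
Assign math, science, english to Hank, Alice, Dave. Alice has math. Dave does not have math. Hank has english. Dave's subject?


From clues:
  Alice → math
  Hank → english
By elimination, Dave gets the remaining.

science


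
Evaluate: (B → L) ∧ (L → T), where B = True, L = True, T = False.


B = True, L = True, T = False
Step 1: B → L is false only when B=True and L=False. Result: True
Step 2: L → T is false only when L=True and T=False. Result: False
Step 3: True ∧ False = False

False


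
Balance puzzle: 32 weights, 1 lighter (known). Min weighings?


Each weighing has 3 outcomes (left heavy / balance / right heavy), so k weighings distinguish at most 3^k cases; splitting into three near-equal groups achieves this.
Need 3^k ≥ 32: 3^3 = 27 < 32 ≤ 3^4 = 81
k = ⌈log₃(32)⌉ = 4

4


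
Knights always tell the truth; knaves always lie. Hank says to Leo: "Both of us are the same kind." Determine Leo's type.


Hank says: "Both of us are the same kind."
Case 1: Hank is a Knight (truth-teller)
  Statement is true → they ARE the same → Leo is also a Knight
Case 2: Hank is a Knave (liar)
  Statement is false → they are NOT the same → Leo is a Knight
In both cases, Leo is a Knight.

Knight


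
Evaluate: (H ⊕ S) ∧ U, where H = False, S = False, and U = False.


H = False, S = False, U = False
Step 1: H ⊕ S = False XOR False = False
Step 2: False ∧ U = False AND False = False
XOR true when exactly one of H,S is true; then AND with U.

False


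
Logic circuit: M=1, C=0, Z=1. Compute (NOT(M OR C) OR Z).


M OR C = 1
NOT(1) = 0
0 OR 1 = 1

1


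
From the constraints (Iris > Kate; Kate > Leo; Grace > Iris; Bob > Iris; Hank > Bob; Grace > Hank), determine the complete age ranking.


Constraints: Iris > Kate; Kate > Leo; Grace > Iris; Bob > Iris; Hank > Bob; Grace > Hank
Method: at each step, the next-highest is the one remaining person who never appears on the smaller side of a constraint between remaining people.
  Step 1: remaining {Grace, Iris, Leo, Bob, Kate, Hank}; on the smaller side: {Iris, Leo, Bob, Kate, Hank} → Grace is next (Grace > Iris; Grace > Hank).
  Step 2: remaining {Iris, Leo, Bob, Kate, Hank}; on the smaller side: {Iris, Leo, Bob, Kate} → Hank is next (Hank > Bob).
  Step 3: remaining {Iris, Leo, Bob, Kate}; on the smaller side: {Iris, Leo, Kate} → Bob is next (Bob > Iris).
  Step 4: remaining {Iris, Leo, Kate}; on the smaller side: {Leo, Kate} → Iris is next (Iris > Kate).
  Step 5: remaining {Leo, Kate}; on the smaller side: {Leo} → Kate is next (Kate > Leo).
  Step 6: only Leo remains → lowest.
Final ranking (highest to lowest):

Grace > Hank > Bob > Iris > Kate > Leo


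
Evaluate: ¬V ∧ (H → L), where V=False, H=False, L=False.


V = False, H = False, L = False
Expression: ¬V ∧ (H → L)
Step 1: ¬V = NOT False = True
Step 2: H → L = False → False (false only if H=True, L=False) = True
Step 3: (True) ∧ (True) = True AND True = True

True


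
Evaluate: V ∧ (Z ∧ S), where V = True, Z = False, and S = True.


V = True, Z = False, S = True
Step 1: Z ∧ S = False AND True = False
Step 2: V ∧ False = True AND False = False
AND is true only when ALL operands are true.

False


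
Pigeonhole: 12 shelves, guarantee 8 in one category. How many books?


Pigeonhole: to guarantee k in one of n categories, need (k-1)×n + 1.
k = 8, n = 12
Minimum = (8-1) × 12 + 1 = 7 × 12 + 1

85


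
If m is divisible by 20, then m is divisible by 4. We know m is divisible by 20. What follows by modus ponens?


Modus ponens: P → Q, P ⊢ Q
P: m is divisible by 20
Q: m is divisible by 4
We have P → Q and P is true.
By modus ponens, Q must be true.

m is divisible by 4


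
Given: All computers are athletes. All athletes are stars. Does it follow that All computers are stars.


Premise 1: All computers are athletes.
Premise 2: All athletes are stars.
Conclusion: All computers are stars.
Barbara syllogism (AAA-1): All A are B, All B are C → All A are C.
Middle term (athletes) distributed in premise 2.

Valid


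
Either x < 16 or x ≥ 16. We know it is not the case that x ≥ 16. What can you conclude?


Disjunctive syllogism: P ∨ Q, ¬P ⊢ Q
Disjunction: x < 16 ∨ x ≥ 16
We know it is not the case that x ≥ 16.
By disjunctive syllogism, the other disjunct must be true.

x < 16


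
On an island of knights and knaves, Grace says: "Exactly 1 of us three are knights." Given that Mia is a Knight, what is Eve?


Grace claims exactly 1 knights among Grace, Mia, Eve.
Given: Mia is a Knight.

Case 1: Grace is a Knight (tells truth)
  Then exactly 1 of the three are knights.
  Counting Grace, Mia: 2 knight(s) so far. Need -1 more → impossible.
Case 2: Grace is a Knave (lies)
  Then the count is NOT 1.
  If Eve = Knave, count = 1 = 1 → claim would be true, contradicts lie.
  If Eve = Knight, count = 2 ≠ 1 → lie confirmed ✓

Eve is a Knight.

Knight


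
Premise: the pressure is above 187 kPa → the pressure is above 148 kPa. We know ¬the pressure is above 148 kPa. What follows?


Modus tollens: P → Q, ¬Q ⊢ ¬P
P: the pressure is above 187 kPa
Q: the pressure is above 148 kPa
We have P → Q and Q is false.
By modus tollens, P must be false.

It is not the case that the pressure is above 187 kPa


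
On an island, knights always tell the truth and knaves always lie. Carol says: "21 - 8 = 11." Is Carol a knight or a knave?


Statement: "21 - 8 = 11."
Actual: 21 - 8 = 13
Claimed: 11
Statement is FALSE → Carol lies → Knave

Knave


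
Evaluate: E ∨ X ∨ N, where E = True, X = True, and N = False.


E = True, X = True, N = False
Step 1: E ∨ X = True OR True = True
Step 2: True ∨ N = True OR False = True
OR is true when at least one operand is true.

True


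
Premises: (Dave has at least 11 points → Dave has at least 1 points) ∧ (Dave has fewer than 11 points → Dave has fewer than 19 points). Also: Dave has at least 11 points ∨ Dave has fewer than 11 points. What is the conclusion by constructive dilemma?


Constructive dilemma: (P → Q) ∧ (R → S), P ∨ R ⊢ Q ∨ S
Premise 1: Dave has at least 11 points → Dave has at least 1 points
Premise 2: Dave has fewer than 11 points → Dave has fewer than 19 points
Premise 3: Dave has at least 11 points ∨ Dave has fewer than 11 points
Case 1: Assuming Dave has at least 11 points, then by Premise 1, Dave has at least 1 points.
Case 2: Assuming Dave has fewer than 11 points, then by Premise 2, Dave has fewer than 19 points.
Since one of Dave has at least 11 points or Dave has fewer than 11 points must hold, we get Dave has at least 1 points or Dave has fewer than 19 points.

Dave has at least 1 points or Dave has fewer than 19 points.


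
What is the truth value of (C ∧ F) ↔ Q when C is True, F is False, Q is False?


C = True, F = False, Q = False
Step 1: C ∧ F = True AND False = False
Step 2: (False) ↔ Q: true when both sides have same truth value.
Result: False ↔ False = True

True


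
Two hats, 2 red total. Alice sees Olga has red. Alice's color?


Total red = 2, Olga = red
Red accounted for: 1
Remaining for Alice: 1
Alice's hat is red.

red


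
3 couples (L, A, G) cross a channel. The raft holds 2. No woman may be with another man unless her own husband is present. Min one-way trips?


Label couples L, A, G (H = husband, W = wife).
Counting alone: 6 people, the raft carries 2 and someone must bring it back, so each round trip nets at most +1 on the far side until the last crossing → at least 9 trips. The jealousy constraint makes 9 impossible; the shortest valid schedule has 11:
1. WL+WA →  (far: WL,WA; near: HL,HA,HG,WG)
2. WL ←       (far: WA; near: HL,HA,HG,WL,WG)
3. WL+WG →  (far: WL,WA,WG; near: HL,HA,HG)
4. WL ←       (far: WA,WG; near: HL,HA,HG,WL)
5. HA+HG →  (far: HA,WA,HG,WG; near: HL,WL)
6. HA+WA ←  (far: HG,WG; near: HL,WL,HA,WA)
7. HL+HA →  (far: HL,HA,HG,WG; near: WL,WA)
8. WG ←       (far: HL,HA,HG; near: WL,WA,WG)
9. WL+WA →  (far: HL,WL,HA,WA,HG; near: WG)
10. HG ←      (far: HL,WL,HA,WA; near: HG,WG)
11. HG+WG → (far: all six; near: empty)
In every state each wife is either with her husband or with no other man.
Minimum trips = 11

11


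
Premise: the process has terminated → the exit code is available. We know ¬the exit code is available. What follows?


Modus tollens: P → Q, ¬Q ⊢ ¬P
P: the process has terminated
Q: the exit code is available
We have P → Q and Q is false.
By modus tollens, P must be false.

It is not the case that the process has terminated


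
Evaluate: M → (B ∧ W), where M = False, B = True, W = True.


M = False, B = True, W = True
Step 1: B ∧ W = True AND True = True
Step 2: M → (True): false only when M=True and consequent=False.
Result: True

True


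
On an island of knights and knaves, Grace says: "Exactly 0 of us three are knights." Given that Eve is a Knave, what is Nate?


Grace claims exactly 0 knights among Grace, Eve, Nate.
Given: Eve is a Knave.

Case 1: Grace is a Knight (tells truth)
  Then exactly 0 of the three are knights.
  Counting Grace, Eve: 1 knight(s) so far. Need -1 more → impossible.
Case 2: Grace is a Knave (lies)
  Then the count is NOT 0.
  If Nate = Knave, count = 0 = 0 → claim would be true, contradicts lie.
  If Nate = Knight, count = 1 ≠ 0 → lie confirmed ✓

Nate is a Knight.

Knight


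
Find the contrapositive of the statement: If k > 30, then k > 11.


Original: If k > 30, then k > 11
Contrapositive: If ¬Q, then ¬P
Negate Q: not (k > 11)
Negate P: not (k > 30)

If not (k > 11), then not (k > 30).


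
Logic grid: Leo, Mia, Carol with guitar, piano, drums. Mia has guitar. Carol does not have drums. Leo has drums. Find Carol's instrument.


From clues:
  Mia → guitar
  Leo → drums
By elimination, Carol gets the remaining.

piano


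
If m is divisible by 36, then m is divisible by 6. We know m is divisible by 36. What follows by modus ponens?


Modus ponens: P → Q, P ⊢ Q
P: m is divisible by 36
Q: m is divisible by 6
We have P → Q and P is true.
By modus ponens, Q must be true.

m is divisible by 6


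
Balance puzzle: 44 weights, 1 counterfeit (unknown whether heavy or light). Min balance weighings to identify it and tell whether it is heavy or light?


Let n = 44. 88 possibilities (n weights × lighter/heavier); each weighing has 3 outcomes.
Bound for k weighings: say the first weighing puts j weights on each pan. If it tips, the 2j weighed weights remain suspects (each with a known direction) and k-1 weighings give 3^(k-1) outcomes; 3^(k-1) is odd, so 2j ≤ 3^(k-1) - 1. If it balances, the n - 2j unweighed weights remain with direction unknown: 2(n - 2j) ≤ 3^(k-1) - 1 by the same parity argument. Adding, n ≤ (3^(k-1) - 1) + (3^(k-1) - 1)/2 = (3^k - 3)/2, and the classical three-group strategy achieves this (3 weights in 2 weighings, 12 in 3, 39 in 4, 120 in 5).
So we need the smallest k with (3^k - 3)/2 ≥ 44.
k = 4: (3^4 - 3)/2 = 39 < 44 ✗
k = 5: (3^5 - 3)/2 = 120 ≥ 44 ✓

5


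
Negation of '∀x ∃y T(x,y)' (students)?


Original: ∀x ∃y T(x,y)
Rule: ¬∀→∃, ¬∃→∀, negate predicate.
Negation: ∃x ∀y ¬T(x,y)

∃x ∀y ¬T(x,y)


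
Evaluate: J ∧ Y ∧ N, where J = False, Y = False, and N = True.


J = False, Y = False, N = True
Step 1: J ∧ Y = False AND False = False
Step 2: (False) ∧ N = (False) AND True = False
AND is true only when ALL operands are true.

False


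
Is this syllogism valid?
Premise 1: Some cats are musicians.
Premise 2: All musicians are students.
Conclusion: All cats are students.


Premise 1: Some cats are musicians.
Premise 2: All musicians are students.
Conclusion: All cats are students.
Fallacy: illicit minor. The minor term (cats) is distributed in the conclusion ('All cats ...') but undistributed in its premise ('Some cats are musicians' doesn't cover all cats).
Only 'Some cats are students' follows, not 'All'.

Invalid


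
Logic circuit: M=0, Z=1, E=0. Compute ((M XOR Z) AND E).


M XOR Z = 0^1 = 1
1 AND 0 = 0

0


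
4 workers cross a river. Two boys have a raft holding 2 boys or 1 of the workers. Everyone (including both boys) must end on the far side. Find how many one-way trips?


Per crossing of one of the workers: boys→, one←, one of the workers→, one← = 4 trips
4 × 4 = 16, + 1 final boys→ = 17
Minimum trips = 17

17


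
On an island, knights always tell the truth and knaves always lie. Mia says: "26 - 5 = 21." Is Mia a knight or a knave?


Statement: "26 - 5 = 21."
Actual: 26 - 5 = 21
Claimed: 21
Statement is TRUE → Mia tells the truth → Knight

Knight


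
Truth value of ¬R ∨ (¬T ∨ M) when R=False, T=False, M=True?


R = False, T = False, M = True
Expression: ¬R ∨ (¬T ∨ M)
Step 1: ¬T = NOT False = True
Step 2: ¬T ∨ M = True OR True = True
Step 3: ¬R = NOT False = True
Step 4: (True) ∨ (True) = True OR True = True

True


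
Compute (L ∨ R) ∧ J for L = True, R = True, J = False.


L = True, R = True, J = False
Step 1: L ∨ R = True OR True = True
Step 2: True ∧ J = True AND False = False
OR is true when at least one operand is true; AND requires both.

False


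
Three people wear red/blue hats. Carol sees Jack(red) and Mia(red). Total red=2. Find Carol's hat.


Total red = 2, seen red = 2
Own red = 2 - 2 = 0
Carol's hat is blue.

blue


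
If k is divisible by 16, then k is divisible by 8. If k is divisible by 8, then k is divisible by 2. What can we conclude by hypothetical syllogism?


Hypothetical syllogism: P → Q, Q → R ⊢ P → R
Premise 1: k is divisible by 16 → k is divisible by 8
Premise 2: k is divisible by 8 → k is divisible by 2
Chain the implications: the middle term (k is divisible by 8) links the two.
Conclusion: If k is divisible by 16, then k is divisible by 2.

If k is divisible by 16, then k is divisible by 2.


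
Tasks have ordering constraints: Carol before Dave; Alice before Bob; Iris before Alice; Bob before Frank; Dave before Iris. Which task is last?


Constraints: Carol before Dave; Alice before Bob; Iris before Alice; Bob before Frank; Dave before Iris
The last task can have nothing scheduled after it, so it must never appear on the left of a 'before'.
Tasks appearing before some other task: Carol, Alice, Iris, Bob, Dave.
The only task not in that list is Frank → it is last.

Frank


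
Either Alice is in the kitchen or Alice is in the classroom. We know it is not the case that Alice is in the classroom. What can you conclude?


Disjunctive syllogism: P ∨ Q, ¬P ⊢ Q
Disjunction: Alice is in the kitchen ∨ Alice is in the classroom
We know it is not the case that Alice is in the classroom.
By disjunctive syllogism, the other disjunct must be true.

Alice is in the kitchen


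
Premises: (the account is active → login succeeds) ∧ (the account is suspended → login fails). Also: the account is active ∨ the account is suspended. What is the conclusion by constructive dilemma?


Constructive dilemma: (P → Q) ∧ (R → S), P ∨ R ⊢ Q ∨ S
Premise 1: the account is active → login succeeds
Premise 2: the account is suspended → login fails
Premise 3: the account is active ∨ the account is suspended
Case 1: Assuming the account is active, then by Premise 1, login succeeds.
Case 2: Assuming the account is suspended, then by Premise 2, login fails.
Since one of the account is active or the account is suspended must hold, we get login succeeds or login fails.

Login succeeds or login fails.


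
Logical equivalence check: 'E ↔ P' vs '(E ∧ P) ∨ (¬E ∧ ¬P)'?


Expression 1: E ↔ P
Expression 2: (E ∧ P) ∨ (¬E ∧ ¬P)
Truth table (E P | Expr1 Expr2):
  T T |   T     T
  T F |   F     F
  F T |   F     F
  F F |   T     T
All 4 rows agree, so the expressions are logically equivalent.

Yes


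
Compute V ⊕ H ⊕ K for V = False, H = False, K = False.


V = False, H = False, K = False
Step 1: V ⊕ H = False XOR False = False
Step 2: False ⊕ K = False XOR False = False
XOR is true when an odd number of operands are true.

False


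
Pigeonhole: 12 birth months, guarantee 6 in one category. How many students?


Pigeonhole: to guarantee k in one of n categories, need (k-1)×n + 1.
k = 6, n = 12
Minimum = (6-1) × 12 + 1 = 5 × 12 + 1

61


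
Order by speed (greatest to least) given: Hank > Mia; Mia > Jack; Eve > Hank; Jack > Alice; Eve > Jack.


Constraints: Hank > Mia; Mia > Jack; Eve > Hank; Jack > Alice; Eve > Jack
Method: at each step, the next-highest is the one remaining person who never appears on the smaller side of a constraint between remaining people.
  Step 1: remaining {Jack, Hank, Alice, Eve, Mia}; on the smaller side: {Jack, Hank, Alice, Mia} → Eve is next (Eve > Hank; Eve > Jack).
  Step 2: remaining {Jack, Hank, Alice, Mia}; on the smaller side: {Jack, Alice, Mia} → Hank is next (Hank > Mia).
  Step 3: remaining {Jack, Alice, Mia}; on the smaller side: {Jack, Alice} → Mia is next (Mia > Jack).
  Step 4: remaining {Jack, Alice}; on the smaller side: {Alice} → Jack is next (Jack > Alice).
  Step 5: only Alice remains → lowest.
Final ranking (highest to lowest):

Eve > Hank > Mia > Jack > Alice


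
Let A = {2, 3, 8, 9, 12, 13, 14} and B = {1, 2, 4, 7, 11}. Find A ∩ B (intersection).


A = {2, 3, 8, 9, 12, 13, 14}
B = {1, 2, 4, 7, 11}
Operation: intersection
Elements in both: 2

{2}
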